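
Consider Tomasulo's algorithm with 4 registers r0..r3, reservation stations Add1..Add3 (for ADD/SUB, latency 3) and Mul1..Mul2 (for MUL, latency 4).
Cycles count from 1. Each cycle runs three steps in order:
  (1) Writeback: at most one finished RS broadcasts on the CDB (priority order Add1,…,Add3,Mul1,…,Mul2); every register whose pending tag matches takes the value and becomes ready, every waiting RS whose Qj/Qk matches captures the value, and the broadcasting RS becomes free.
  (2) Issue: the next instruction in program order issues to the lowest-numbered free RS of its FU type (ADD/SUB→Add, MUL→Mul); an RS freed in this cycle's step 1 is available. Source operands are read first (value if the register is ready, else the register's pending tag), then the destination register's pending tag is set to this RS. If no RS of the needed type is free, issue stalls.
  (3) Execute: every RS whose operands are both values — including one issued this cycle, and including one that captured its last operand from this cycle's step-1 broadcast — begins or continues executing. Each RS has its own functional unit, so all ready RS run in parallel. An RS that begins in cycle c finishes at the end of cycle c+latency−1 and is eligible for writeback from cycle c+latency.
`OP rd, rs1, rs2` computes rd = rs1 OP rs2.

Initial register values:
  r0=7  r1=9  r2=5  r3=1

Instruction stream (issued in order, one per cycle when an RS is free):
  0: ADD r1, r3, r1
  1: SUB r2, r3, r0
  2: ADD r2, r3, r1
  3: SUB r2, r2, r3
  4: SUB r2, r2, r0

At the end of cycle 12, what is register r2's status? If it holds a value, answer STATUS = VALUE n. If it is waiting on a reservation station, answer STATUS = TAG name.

  c1: issue ADD r1<-Add1  regs: r0:7,r1:Add1,r2:5,r3:1
  c2: issue SUB r2<-Add2  regs: r0:7,r1:Add1,r2:Add2,r3:1
  c3: issue ADD r2<-Add3  regs: r0:7,r1:Add1,r2:Add3,r3:1
  c4: CDB Add1=10; issue SUB r2<-Add1  regs: r0:7,r1:10,r2:Add1,r3:1
  c5: CDB Add2=-6; issue SUB r2<-Add2  regs: r0:7,r1:10,r2:Add2,r3:1
  c6: -  regs: r0:7,r1:10,r2:Add2,r3:1
  c7: CDB Add3=11  regs: r0:7,r1:10,r2:Add2,r3:1
  c8: -  regs: r0:7,r1:10,r2:Add2,r3:1
  c9: -  regs: r0:7,r1:10,r2:Add2,r3:1
  c10: CDB Add1=10  regs: r0:7,r1:10,r2:Add2,r3:1
  c11: -  regs: r0:7,r1:10,r2:Add2,r3:1
  c12: -  regs: r0:7,r1:10,r2:Add2,r3:1

STATUS = TAG Add2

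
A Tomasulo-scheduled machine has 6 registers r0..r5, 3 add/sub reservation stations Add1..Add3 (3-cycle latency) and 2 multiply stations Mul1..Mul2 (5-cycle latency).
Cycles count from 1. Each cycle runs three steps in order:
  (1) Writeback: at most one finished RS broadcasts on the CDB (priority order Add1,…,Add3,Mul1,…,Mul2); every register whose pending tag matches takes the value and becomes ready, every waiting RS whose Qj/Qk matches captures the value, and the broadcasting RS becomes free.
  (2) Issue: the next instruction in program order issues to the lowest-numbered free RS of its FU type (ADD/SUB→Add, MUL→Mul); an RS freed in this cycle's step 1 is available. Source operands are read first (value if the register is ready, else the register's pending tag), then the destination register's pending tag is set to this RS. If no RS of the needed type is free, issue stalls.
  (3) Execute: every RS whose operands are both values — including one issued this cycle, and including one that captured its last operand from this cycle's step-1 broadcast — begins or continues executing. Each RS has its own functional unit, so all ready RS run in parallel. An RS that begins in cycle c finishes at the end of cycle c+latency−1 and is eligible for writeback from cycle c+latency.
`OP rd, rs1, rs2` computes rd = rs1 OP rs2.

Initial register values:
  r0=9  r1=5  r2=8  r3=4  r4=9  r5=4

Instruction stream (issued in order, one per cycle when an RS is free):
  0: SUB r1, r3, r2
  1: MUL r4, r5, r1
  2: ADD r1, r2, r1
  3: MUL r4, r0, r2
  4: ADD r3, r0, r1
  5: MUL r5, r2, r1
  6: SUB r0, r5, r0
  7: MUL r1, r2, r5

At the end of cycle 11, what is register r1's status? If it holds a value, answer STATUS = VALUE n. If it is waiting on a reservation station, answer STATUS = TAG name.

cycle 1: issue SUB r1<-Add1 // r0:9,r1:Add1,r2:8,r3:4,r4:9,r5:4
cycle 2: issue MUL r4<-Mul1 // r0:9,r1:Add1,r2:8,r3:4,r4:Mul1,r5:4
cycle 3: issue ADD r1<-Add2 // r0:9,r1:Add2,r2:8,r3:4,r4:Mul1,r5:4
cycle 4: CDB Add1=-4; issue MUL r4<-Mul2 // r0:9,r1:Add2,r2:8,r3:4,r4:Mul2,r5:4
cycle 5: issue ADD r3<-Add1 // r0:9,r1:Add2,r2:8,r3:Add1,r4:Mul2,r5:4
cycle 6: stall // r0:9,r1:Add2,r2:8,r3:Add1,r4:Mul2,r5:4
cycle 7: CDB Add2=4; stall // r0:9,r1:4,r2:8,r3:Add1,r4:Mul2,r5:4
cycle 8: stall // r0:9,r1:4,r2:8,r3:Add1,r4:Mul2,r5:4
cycle 9: CDB Mul1=-16; issue MUL r5<-Mul1 // r0:9,r1:4,r2:8,r3:Add1,r4:Mul2,r5:Mul1
cycle 10: CDB Add1=13; issue SUB r0<-Add1 // r0:Add1,r1:4,r2:8,r3:13,r4:Mul2,r5:Mul1
cycle 11: CDB Mul2=72; issue MUL r1<-Mul2 // r0:Add1,r1:Mul2,r2:8,r3:13,r4:72,r5:Mul1

STATUS = TAG Mul2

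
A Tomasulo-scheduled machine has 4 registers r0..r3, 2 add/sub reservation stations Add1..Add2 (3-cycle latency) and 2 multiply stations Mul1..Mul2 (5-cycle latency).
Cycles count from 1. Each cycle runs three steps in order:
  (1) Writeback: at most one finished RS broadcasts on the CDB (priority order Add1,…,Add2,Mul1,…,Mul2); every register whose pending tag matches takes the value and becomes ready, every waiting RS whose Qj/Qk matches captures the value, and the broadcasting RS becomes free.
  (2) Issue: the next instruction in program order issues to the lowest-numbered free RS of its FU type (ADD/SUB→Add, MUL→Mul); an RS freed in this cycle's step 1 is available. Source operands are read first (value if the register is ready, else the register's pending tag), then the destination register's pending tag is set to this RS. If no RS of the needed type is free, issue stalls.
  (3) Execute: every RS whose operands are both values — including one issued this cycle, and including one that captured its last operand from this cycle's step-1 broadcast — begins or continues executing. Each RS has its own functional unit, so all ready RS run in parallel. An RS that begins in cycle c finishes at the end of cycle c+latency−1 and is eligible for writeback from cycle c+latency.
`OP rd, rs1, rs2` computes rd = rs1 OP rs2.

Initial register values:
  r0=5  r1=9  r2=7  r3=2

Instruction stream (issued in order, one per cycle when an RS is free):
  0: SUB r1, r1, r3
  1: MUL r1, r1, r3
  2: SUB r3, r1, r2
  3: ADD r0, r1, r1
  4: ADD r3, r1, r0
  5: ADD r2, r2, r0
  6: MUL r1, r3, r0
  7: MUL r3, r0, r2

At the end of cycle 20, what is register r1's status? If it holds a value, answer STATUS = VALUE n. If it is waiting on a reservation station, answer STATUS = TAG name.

c1: issue SUB r1<-Add1 | r0:5,r1:Add1,r2:7,r3:2
c2: issue MUL r1<-Mul1 | r0:5,r1:Mul1,r2:7,r3:2
c3: issue SUB r3<-Add2 | r0:5,r1:Mul1,r2:7,r3:Add2
c4: CDB Add1=7; issue ADD r0<-Add1 | r0:Add1,r1:Mul1,r2:7,r3:Add2
c5: stall | r0:Add1,r1:Mul1,r2:7,r3:Add2
c6: stall | r0:Add1,r1:Mul1,r2:7,r3:Add2
c7: stall | r0:Add1,r1:Mul1,r2:7,r3:Add2
c8: stall | r0:Add1,r1:Mul1,r2:7,r3:Add2
c9: CDB Mul1=14; stall | r0:Add1,r1:14,r2:7,r3:Add2
c10: stall | r0:Add1,r1:14,r2:7,r3:Add2
c11: stall | r0:Add1,r1:14,r2:7,r3:Add2
c12: CDB Add1=28; issue ADD r3<-Add1 | r0:28,r1:14,r2:7,r3:Add1
c13: CDB Add2=7; issue ADD r2<-Add2 | r0:28,r1:14,r2:Add2,r3:Add1
c14: issue MUL r1<-Mul1 | r0:28,r1:Mul1,r2:Add2,r3:Add1
c15: CDB Add1=42; issue MUL r3<-Mul2 | r0:28,r1:Mul1,r2:Add2,r3:Mul2
c16: CDB Add2=35 | r0:28,r1:Mul1,r2:35,r3:Mul2
c17: - | r0:28,r1:Mul1,r2:35,r3:Mul2
c18: - | r0:28,r1:Mul1,r2:35,r3:Mul2
c19: - | r0:28,r1:Mul1,r2:35,r3:Mul2
c20: CDB Mul1=1176 | r0:28,r1:1176,r2:35,r3:Mul2

STATUS = VALUE 1176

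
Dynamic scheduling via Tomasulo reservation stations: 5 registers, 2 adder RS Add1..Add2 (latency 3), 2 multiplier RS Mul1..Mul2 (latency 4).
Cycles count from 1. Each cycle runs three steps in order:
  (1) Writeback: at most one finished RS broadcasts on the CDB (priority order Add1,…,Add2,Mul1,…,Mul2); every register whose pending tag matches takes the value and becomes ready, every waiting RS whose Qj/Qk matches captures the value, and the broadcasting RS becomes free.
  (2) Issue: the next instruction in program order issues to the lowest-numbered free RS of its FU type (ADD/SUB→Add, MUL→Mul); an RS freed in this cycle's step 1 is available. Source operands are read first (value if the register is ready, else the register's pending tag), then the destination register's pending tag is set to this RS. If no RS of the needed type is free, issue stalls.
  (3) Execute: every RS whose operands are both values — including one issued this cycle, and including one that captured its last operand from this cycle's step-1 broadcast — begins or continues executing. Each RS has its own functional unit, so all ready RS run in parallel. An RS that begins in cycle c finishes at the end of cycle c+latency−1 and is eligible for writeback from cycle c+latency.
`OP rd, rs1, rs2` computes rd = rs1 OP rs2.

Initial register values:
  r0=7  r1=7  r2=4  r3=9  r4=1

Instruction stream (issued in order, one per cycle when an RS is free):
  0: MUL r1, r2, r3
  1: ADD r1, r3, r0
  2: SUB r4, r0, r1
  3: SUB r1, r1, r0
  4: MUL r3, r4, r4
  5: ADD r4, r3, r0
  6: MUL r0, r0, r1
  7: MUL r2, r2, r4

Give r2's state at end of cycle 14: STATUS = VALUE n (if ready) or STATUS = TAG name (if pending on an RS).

cycle 1: issue MUL r1<-Mul1 // r0:7,r1:Mul1,r2:4,r3:9,r4:1
cycle 2: issue ADD r1<-Add1 // r0:7,r1:Add1,r2:4,r3:9,r4:1
cycle 3: issue SUB r4<-Add2 // r0:7,r1:Add1,r2:4,r3:9,r4:Add2
cycle 4: stall // r0:7,r1:Add1,r2:4,r3:9,r4:Add2
cycle 5: CDB Add1=16; issue SUB r1<-Add1 // r0:7,r1:Add1,r2:4,r3:9,r4:Add2
cycle 6: CDB Mul1=36; issue MUL r3<-Mul1 // r0:7,r1:Add1,r2:4,r3:Mul1,r4:Add2
cycle 7: stall // r0:7,r1:Add1,r2:4,r3:Mul1,r4:Add2
cycle 8: CDB Add1=9; issue ADD r4<-Add1 // r0:7,r1:9,r2:4,r3:Mul1,r4:Add1
cycle 9: CDB Add2=-9; issue MUL r0<-Mul2 // r0:Mul2,r1:9,r2:4,r3:Mul1,r4:Add1
cycle 10: stall // r0:Mul2,r1:9,r2:4,r3:Mul1,r4:Add1
cycle 11: stall // r0:Mul2,r1:9,r2:4,r3:Mul1,r4:Add1
cycle 12: stall // r0:Mul2,r1:9,r2:4,r3:Mul1,r4:Add1
cycle 13: CDB Mul1=81; issue MUL r2<-Mul1 // r0:Mul2,r1:9,r2:Mul1,r3:81,r4:Add1
cycle 14: CDB Mul2=63 // r0:63,r1:9,r2:Mul1,r3:81,r4:Add1

STATUS = TAG Mul1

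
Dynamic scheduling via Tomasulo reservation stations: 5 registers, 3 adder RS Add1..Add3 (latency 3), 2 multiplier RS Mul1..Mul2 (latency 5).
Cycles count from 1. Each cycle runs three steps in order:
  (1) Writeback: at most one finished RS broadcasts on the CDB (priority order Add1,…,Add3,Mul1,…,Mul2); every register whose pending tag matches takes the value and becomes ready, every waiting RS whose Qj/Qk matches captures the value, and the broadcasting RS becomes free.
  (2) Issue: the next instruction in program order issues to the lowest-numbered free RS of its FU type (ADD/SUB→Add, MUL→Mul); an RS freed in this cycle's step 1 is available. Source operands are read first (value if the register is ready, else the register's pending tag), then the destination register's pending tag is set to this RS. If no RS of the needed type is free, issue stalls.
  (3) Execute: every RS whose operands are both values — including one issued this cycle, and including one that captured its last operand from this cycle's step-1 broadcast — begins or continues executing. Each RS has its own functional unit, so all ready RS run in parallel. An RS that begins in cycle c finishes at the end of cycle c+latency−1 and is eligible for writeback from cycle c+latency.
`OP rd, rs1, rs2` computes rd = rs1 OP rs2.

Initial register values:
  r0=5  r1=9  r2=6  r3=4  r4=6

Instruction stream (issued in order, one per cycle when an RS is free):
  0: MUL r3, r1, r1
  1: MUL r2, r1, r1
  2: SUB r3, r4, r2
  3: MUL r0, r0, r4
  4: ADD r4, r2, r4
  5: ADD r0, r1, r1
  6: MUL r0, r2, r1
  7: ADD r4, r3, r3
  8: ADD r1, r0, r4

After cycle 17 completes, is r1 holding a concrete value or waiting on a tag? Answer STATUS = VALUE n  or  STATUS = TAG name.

c1: issue MUL r3<-Mul1 | r0:5,r1:9,r2:6,r3:Mul1,r4:6
c2: issue MUL r2<-Mul2 | r0:5,r1:9,r2:Mul2,r3:Mul1,r4:6
c3: issue SUB r3<-Add1 | r0:5,r1:9,r2:Mul2,r3:Add1,r4:6
c4: stall | r0:5,r1:9,r2:Mul2,r3:Add1,r4:6
c5: stall | r0:5,r1:9,r2:Mul2,r3:Add1,r4:6
c6: CDB Mul1=81; issue MUL r0<-Mul1 | r0:Mul1,r1:9,r2:Mul2,r3:Add1,r4:6
c7: CDB Mul2=81; issue ADD r4<-Add2 | r0:Mul1,r1:9,r2:81,r3:Add1,r4:Add2
c8: issue ADD r0<-Add3 | r0:Add3,r1:9,r2:81,r3:Add1,r4:Add2
c9: issue MUL r0<-Mul2 | r0:Mul2,r1:9,r2:81,r3:Add1,r4:Add2
c10: CDB Add1=-75; issue ADD r4<-Add1 | r0:Mul2,r1:9,r2:81,r3:-75,r4:Add1
c11: CDB Add2=87; issue ADD r1<-Add2 | r0:Mul2,r1:Add2,r2:81,r3:-75,r4:Add1
c12: CDB Add3=18 | r0:Mul2,r1:Add2,r2:81,r3:-75,r4:Add1
c13: CDB Add1=-150 | r0:Mul2,r1:Add2,r2:81,r3:-75,r4:-150
c14: CDB Mul1=30 | r0:Mul2,r1:Add2,r2:81,r3:-75,r4:-150
c15: CDB Mul2=729 | r0:729,r1:Add2,r2:81,r3:-75,r4:-150
c16: - | r0:729,r1:Add2,r2:81,r3:-75,r4:-150
c17: - | r0:729,r1:Add2,r2:81,r3:-75,r4:-150

STATUS = TAG Add2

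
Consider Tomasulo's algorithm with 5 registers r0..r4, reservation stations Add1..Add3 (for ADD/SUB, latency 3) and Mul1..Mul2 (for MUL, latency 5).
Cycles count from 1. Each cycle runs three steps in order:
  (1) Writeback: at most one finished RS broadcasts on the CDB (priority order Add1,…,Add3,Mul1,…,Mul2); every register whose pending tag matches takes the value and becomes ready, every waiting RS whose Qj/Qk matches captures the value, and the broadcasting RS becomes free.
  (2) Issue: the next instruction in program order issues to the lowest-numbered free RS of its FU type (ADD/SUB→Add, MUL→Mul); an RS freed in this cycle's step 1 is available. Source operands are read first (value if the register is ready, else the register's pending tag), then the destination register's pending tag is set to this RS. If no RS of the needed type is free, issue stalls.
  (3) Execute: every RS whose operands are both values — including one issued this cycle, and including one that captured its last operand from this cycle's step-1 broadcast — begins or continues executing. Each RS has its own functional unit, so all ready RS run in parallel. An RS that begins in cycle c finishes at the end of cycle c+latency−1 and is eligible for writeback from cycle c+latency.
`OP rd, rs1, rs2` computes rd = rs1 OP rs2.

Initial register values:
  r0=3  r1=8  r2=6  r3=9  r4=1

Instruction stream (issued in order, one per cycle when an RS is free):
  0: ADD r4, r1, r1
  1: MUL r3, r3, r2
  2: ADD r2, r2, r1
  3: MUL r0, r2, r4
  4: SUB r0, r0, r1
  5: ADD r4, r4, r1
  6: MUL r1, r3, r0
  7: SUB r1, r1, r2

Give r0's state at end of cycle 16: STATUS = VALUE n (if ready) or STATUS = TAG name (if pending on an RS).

  c1: issue ADD r4<-Add1  regs: r0:3,r1:8,r2:6,r3:9,r4:Add1
  c2: issue MUL r3<-Mul1  regs: r0:3,r1:8,r2:6,r3:Mul1,r4:Add1
  c3: issue ADD r2<-Add2  regs: r0:3,r1:8,r2:Add2,r3:Mul1,r4:Add1
  c4: CDB Add1=16; issue MUL r0<-Mul2  regs: r0:Mul2,r1:8,r2:Add2,r3:Mul1,r4:16
  c5: issue SUB r0<-Add1  regs: r0:Add1,r1:8,r2:Add2,r3:Mul1,r4:16
  c6: CDB Add2=14; issue ADD r4<-Add2  regs: r0:Add1,r1:8,r2:14,r3:Mul1,r4:Add2
  c7: CDB Mul1=54; issue MUL r1<-Mul1  regs: r0:Add1,r1:Mul1,r2:14,r3:54,r4:Add2
  c8: issue SUB r1<-Add3  regs: r0:Add1,r1:Add3,r2:14,r3:54,r4:Add2
  c9: CDB Add2=24  regs: r0:Add1,r1:Add3,r2:14,r3:54,r4:24
  c10: -  regs: r0:Add1,r1:Add3,r2:14,r3:54,r4:24
  c11: CDB Mul2=224  regs: r0:Add1,r1:Add3,r2:14,r3:54,r4:24
  c12: -  regs: r0:Add1,r1:Add3,r2:14,r3:54,r4:24
  c13: -  regs: r0:Add1,r1:Add3,r2:14,r3:54,r4:24
  c14: CDB Add1=216  regs: r0:216,r1:Add3,r2:14,r3:54,r4:24
  c15: -  regs: r0:216,r1:Add3,r2:14,r3:54,r4:24
  c16: -  regs: r0:216,r1:Add3,r2:14,r3:54,r4:24

STATUS = VALUE 216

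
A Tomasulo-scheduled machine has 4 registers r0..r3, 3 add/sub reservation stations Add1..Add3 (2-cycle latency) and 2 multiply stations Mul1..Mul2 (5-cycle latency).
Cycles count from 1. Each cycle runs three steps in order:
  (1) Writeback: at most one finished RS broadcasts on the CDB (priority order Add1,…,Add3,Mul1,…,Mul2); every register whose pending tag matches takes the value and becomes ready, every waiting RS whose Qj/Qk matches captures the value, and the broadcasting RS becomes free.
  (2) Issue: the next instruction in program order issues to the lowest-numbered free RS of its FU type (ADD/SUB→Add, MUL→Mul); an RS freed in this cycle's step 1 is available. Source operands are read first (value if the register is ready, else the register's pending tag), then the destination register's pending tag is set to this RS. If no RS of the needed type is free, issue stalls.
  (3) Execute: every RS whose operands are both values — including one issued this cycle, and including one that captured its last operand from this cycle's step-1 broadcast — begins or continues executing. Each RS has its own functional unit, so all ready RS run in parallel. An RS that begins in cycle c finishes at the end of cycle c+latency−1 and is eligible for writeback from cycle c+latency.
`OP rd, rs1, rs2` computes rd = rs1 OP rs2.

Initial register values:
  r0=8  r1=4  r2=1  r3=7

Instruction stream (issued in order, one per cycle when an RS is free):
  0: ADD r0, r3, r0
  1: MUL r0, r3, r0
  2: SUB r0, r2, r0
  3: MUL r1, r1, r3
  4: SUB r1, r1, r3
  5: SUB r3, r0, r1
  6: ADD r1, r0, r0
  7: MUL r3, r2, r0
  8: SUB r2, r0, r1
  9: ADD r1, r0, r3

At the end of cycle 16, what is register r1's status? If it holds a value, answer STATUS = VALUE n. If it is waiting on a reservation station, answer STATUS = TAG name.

STATUS = TAG Add2

  c1: issue ADD r0<-Add1  regs: r0:Add1,r1:4,r2:1,r3:7
  c2: issue MUL r0<-Mul1  regs: r0:Mul1,r1:4,r2:1,r3:7
  c3: CDB Add1=15; issue SUB r0<-Add1  regs: r0:Add1,r1:4,r2:1,r3:7
  c4: issue MUL r1<-Mul2  regs: r0:Add1,r1:Mul2,r2:1,r3:7
  c5: issue SUB r1<-Add2  regs: r0:Add1,r1:Add2,r2:1,r3:7
  c6: issue SUB r3<-Add3  regs: r0:Add1,r1:Add2,r2:1,r3:Add3
  c7: stall  regs: r0:Add1,r1:Add2,r2:1,r3:Add3
  c8: CDB Mul1=105; stall  regs: r0:Add1,r1:Add2,r2:1,r3:Add3
  c9: CDB Mul2=28; stall  regs: r0:Add1,r1:Add2,r2:1,r3:Add3
  c10: CDB Add1=-104; issue ADD r1<-Add1  regs: r0:-104,r1:Add1,r2:1,r3:Add3
  c11: CDB Add2=21; issue MUL r3<-Mul1  regs: r0:-104,r1:Add1,r2:1,r3:Mul1
  c12: CDB Add1=-208; issue SUB r2<-Add1  regs: r0:-104,r1:-208,r2:Add1,r3:Mul1
  c13: CDB Add3=-125; issue ADD r1<-Add2  regs: r0:-104,r1:Add2,r2:Add1,r3:Mul1
  c14: CDB Add1=104  regs: r0:-104,r1:Add2,r2:104,r3:Mul1
  c15: -  regs: r0:-104,r1:Add2,r2:104,r3:Mul1
  c16: CDB Mul1=-104  regs: r0:-104,r1:Add2,r2:104,r3:-104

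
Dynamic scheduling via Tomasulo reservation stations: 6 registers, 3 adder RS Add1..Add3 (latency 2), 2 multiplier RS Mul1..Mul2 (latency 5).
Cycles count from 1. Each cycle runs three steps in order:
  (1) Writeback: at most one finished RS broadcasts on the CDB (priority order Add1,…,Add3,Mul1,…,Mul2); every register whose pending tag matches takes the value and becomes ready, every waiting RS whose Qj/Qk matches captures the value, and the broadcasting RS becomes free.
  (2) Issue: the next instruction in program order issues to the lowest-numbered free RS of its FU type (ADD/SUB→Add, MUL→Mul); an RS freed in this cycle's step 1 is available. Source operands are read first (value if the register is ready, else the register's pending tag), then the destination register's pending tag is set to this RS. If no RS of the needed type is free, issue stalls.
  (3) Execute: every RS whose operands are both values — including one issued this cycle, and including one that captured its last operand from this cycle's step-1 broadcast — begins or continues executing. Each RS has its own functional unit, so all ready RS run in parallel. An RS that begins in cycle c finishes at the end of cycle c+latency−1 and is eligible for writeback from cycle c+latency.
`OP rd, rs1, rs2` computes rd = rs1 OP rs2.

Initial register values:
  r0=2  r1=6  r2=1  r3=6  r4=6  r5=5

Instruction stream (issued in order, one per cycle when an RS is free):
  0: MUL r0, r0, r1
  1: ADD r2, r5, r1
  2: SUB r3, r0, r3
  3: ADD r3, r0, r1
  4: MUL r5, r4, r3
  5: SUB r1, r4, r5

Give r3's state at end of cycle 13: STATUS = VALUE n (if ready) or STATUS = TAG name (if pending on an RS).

STATUS = VALUE 18

  c1: issue MUL r0<-Mul1  regs: r0:Mul1,r1:6,r2:1,r3:6,r4:6,r5:5
  c2: issue ADD r2<-Add1  regs: r0:Mul1,r1:6,r2:Add1,r3:6,r4:6,r5:5
  c3: issue SUB r3<-Add2  regs: r0:Mul1,r1:6,r2:Add1,r3:Add2,r4:6,r5:5
  c4: CDB Add1=11; issue ADD r3<-Add1  regs: r0:Mul1,r1:6,r2:11,r3:Add1,r4:6,r5:5
  c5: issue MUL r5<-Mul2  regs: r0:Mul1,r1:6,r2:11,r3:Add1,r4:6,r5:Mul2
  c6: CDB Mul1=12; issue SUB r1<-Add3  regs: r0:12,r1:Add3,r2:11,r3:Add1,r4:6,r5:Mul2
  c7: -  regs: r0:12,r1:Add3,r2:11,r3:Add1,r4:6,r5:Mul2
  c8: CDB Add1=18  regs: r0:12,r1:Add3,r2:11,r3:18,r4:6,r5:Mul2
  c9: CDB Add2=6  regs: r0:12,r1:Add3,r2:11,r3:18,r4:6,r5:Mul2
  c10: -  regs: r0:12,r1:Add3,r2:11,r3:18,r4:6,r5:Mul2
  c11: -  regs: r0:12,r1:Add3,r2:11,r3:18,r4:6,r5:Mul2
  c12: -  regs: r0:12,r1:Add3,r2:11,r3:18,r4:6,r5:Mul2
  c13: CDB Mul2=108  regs: r0:12,r1:Add3,r2:11,r3:18,r4:6,r5:108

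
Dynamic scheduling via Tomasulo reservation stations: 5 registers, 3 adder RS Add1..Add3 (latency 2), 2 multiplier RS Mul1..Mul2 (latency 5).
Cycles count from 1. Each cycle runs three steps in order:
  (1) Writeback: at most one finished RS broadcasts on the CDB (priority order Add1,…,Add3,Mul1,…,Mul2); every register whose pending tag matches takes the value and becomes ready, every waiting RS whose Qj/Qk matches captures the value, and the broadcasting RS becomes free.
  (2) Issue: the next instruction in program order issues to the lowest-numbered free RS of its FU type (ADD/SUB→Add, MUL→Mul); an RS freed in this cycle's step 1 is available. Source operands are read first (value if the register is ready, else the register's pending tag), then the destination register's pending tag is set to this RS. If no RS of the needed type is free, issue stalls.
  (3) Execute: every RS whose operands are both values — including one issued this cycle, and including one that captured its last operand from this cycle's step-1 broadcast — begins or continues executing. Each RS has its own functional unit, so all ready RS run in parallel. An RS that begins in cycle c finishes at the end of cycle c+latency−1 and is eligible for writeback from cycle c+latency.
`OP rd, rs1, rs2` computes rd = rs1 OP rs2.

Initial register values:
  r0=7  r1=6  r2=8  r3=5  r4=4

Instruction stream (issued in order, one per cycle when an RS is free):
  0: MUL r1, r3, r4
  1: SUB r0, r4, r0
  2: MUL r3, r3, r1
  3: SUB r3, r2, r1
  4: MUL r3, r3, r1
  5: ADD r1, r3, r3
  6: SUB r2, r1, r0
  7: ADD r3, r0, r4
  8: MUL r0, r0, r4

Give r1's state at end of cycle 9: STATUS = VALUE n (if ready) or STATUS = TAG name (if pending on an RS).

STATUS = TAG Add2

c1: issue MUL r1<-Mul1 | r0:7,r1:Mul1,r2:8,r3:5,r4:4
c2: issue SUB r0<-Add1 | r0:Add1,r1:Mul1,r2:8,r3:5,r4:4
c3: issue MUL r3<-Mul2 | r0:Add1,r1:Mul1,r2:8,r3:Mul2,r4:4
c4: CDB Add1=-3; issue SUB r3<-Add1 | r0:-3,r1:Mul1,r2:8,r3:Add1,r4:4
c5: stall | r0:-3,r1:Mul1,r2:8,r3:Add1,r4:4
c6: CDB Mul1=20; issue MUL r3<-Mul1 | r0:-3,r1:20,r2:8,r3:Mul1,r4:4
c7: issue ADD r1<-Add2 | r0:-3,r1:Add2,r2:8,r3:Mul1,r4:4
c8: CDB Add1=-12; issue SUB r2<-Add1 | r0:-3,r1:Add2,r2:Add1,r3:Mul1,r4:4
c9: issue ADD r3<-Add3 | r0:-3,r1:Add2,r2:Add1,r3:Add3,r4:4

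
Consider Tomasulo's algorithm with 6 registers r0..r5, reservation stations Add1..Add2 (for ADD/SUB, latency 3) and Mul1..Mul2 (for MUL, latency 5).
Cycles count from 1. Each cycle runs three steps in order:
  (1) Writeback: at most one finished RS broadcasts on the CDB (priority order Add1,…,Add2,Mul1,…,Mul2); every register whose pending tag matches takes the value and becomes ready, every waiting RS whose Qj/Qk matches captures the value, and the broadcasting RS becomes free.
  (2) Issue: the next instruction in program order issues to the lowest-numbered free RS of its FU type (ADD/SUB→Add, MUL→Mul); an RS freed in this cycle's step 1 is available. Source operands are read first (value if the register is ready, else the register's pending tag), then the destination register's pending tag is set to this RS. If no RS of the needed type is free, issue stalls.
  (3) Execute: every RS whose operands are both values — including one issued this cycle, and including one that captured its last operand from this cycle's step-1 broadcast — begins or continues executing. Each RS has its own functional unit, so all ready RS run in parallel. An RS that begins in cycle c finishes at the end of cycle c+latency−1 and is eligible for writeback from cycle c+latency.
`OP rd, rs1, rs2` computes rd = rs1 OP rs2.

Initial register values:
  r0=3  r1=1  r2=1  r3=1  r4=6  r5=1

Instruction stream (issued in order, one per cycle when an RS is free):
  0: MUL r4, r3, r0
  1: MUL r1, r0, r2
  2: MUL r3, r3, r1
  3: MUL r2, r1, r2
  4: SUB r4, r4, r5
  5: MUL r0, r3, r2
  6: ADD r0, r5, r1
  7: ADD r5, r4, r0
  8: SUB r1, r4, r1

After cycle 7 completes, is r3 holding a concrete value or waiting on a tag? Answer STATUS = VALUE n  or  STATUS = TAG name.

  c1: issue MUL r4<-Mul1  regs: r0:3,r1:1,r2:1,r3:1,r4:Mul1,r5:1
  c2: issue MUL r1<-Mul2  regs: r0:3,r1:Mul2,r2:1,r3:1,r4:Mul1,r5:1
  c3: stall  regs: r0:3,r1:Mul2,r2:1,r3:1,r4:Mul1,r5:1
  c4: stall  regs: r0:3,r1:Mul2,r2:1,r3:1,r4:Mul1,r5:1
  c5: stall  regs: r0:3,r1:Mul2,r2:1,r3:1,r4:Mul1,r5:1
  c6: CDB Mul1=3; issue MUL r3<-Mul1  regs: r0:3,r1:Mul2,r2:1,r3:Mul1,r4:3,r5:1
  c7: CDB Mul2=3; issue MUL r2<-Mul2  regs: r0:3,r1:3,r2:Mul2,r3:Mul1,r4:3,r5:1

STATUS = TAG Mul1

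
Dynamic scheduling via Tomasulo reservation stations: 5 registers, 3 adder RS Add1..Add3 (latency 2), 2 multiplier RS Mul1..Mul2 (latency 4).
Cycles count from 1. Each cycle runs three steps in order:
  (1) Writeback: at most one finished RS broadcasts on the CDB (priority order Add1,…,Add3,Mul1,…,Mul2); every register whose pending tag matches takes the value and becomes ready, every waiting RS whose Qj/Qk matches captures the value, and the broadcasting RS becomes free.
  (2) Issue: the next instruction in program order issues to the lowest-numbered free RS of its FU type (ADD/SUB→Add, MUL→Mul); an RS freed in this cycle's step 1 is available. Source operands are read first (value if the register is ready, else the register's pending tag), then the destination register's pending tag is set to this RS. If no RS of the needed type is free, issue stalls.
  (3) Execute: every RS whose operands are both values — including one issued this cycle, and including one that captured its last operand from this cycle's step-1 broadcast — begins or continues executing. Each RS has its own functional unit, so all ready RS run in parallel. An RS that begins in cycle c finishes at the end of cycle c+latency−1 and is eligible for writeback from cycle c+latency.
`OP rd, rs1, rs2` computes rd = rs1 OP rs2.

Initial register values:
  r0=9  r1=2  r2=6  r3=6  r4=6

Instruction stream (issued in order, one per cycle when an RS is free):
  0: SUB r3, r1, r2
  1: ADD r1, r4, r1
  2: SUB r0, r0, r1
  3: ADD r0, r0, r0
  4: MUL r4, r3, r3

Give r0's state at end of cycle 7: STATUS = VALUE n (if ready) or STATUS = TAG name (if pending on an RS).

cycle 1: issue SUB r3<-Add1 // r0:9,r1:2,r2:6,r3:Add1,r4:6
cycle 2: issue ADD r1<-Add2 // r0:9,r1:Add2,r2:6,r3:Add1,r4:6
cycle 3: CDB Add1=-4; issue SUB r0<-Add1 // r0:Add1,r1:Add2,r2:6,r3:-4,r4:6
cycle 4: CDB Add2=8; issue ADD r0<-Add2 // r0:Add2,r1:8,r2:6,r3:-4,r4:6
cycle 5: issue MUL r4<-Mul1 // r0:Add2,r1:8,r2:6,r3:-4,r4:Mul1
cycle 6: CDB Add1=1 // r0:Add2,r1:8,r2:6,r3:-4,r4:Mul1
cycle 7: - // r0:Add2,r1:8,r2:6,r3:-4,r4:Mul1

STATUS = TAG Add2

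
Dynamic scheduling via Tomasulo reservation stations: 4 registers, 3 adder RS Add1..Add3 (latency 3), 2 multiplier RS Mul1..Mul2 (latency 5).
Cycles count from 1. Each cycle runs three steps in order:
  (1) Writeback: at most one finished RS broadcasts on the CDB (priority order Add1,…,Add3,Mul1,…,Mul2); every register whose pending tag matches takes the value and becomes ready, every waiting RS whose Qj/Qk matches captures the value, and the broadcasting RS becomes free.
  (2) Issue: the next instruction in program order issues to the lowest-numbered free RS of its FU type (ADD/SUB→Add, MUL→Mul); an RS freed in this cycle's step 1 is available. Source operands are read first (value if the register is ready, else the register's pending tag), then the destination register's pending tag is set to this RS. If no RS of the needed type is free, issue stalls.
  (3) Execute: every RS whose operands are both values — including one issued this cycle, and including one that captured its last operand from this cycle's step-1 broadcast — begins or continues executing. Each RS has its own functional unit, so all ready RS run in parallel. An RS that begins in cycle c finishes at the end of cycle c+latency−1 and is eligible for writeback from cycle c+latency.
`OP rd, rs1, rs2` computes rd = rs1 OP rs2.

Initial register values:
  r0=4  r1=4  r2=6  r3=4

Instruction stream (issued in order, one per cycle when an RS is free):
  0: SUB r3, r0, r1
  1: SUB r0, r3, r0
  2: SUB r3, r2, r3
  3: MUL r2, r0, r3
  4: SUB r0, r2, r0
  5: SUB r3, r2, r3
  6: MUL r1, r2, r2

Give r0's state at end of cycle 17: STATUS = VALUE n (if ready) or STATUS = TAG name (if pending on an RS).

c1: issue SUB r3<-Add1 | r0:4,r1:4,r2:6,r3:Add1
c2: issue SUB r0<-Add2 | r0:Add2,r1:4,r2:6,r3:Add1
c3: issue SUB r3<-Add3 | r0:Add2,r1:4,r2:6,r3:Add3
c4: CDB Add1=0; issue MUL r2<-Mul1 | r0:Add2,r1:4,r2:Mul1,r3:Add3
c5: issue SUB r0<-Add1 | r0:Add1,r1:4,r2:Mul1,r3:Add3
c6: stall | r0:Add1,r1:4,r2:Mul1,r3:Add3
c7: CDB Add2=-4; issue SUB r3<-Add2 | r0:Add1,r1:4,r2:Mul1,r3:Add2
c8: CDB Add3=6; issue MUL r1<-Mul2 | r0:Add1,r1:Mul2,r2:Mul1,r3:Add2
c9: - | r0:Add1,r1:Mul2,r2:Mul1,r3:Add2
c10: - | r0:Add1,r1:Mul2,r2:Mul1,r3:Add2
c11: - | r0:Add1,r1:Mul2,r2:Mul1,r3:Add2
c12: - | r0:Add1,r1:Mul2,r2:Mul1,r3:Add2
c13: CDB Mul1=-24 | r0:Add1,r1:Mul2,r2:-24,r3:Add2
c14: - | r0:Add1,r1:Mul2,r2:-24,r3:Add2
c15: - | r0:Add1,r1:Mul2,r2:-24,r3:Add2
c16: CDB Add1=-20 | r0:-20,r1:Mul2,r2:-24,r3:Add2
c17: CDB Add2=-30 | r0:-20,r1:Mul2,r2:-24,r3:-30

STATUS = VALUE -20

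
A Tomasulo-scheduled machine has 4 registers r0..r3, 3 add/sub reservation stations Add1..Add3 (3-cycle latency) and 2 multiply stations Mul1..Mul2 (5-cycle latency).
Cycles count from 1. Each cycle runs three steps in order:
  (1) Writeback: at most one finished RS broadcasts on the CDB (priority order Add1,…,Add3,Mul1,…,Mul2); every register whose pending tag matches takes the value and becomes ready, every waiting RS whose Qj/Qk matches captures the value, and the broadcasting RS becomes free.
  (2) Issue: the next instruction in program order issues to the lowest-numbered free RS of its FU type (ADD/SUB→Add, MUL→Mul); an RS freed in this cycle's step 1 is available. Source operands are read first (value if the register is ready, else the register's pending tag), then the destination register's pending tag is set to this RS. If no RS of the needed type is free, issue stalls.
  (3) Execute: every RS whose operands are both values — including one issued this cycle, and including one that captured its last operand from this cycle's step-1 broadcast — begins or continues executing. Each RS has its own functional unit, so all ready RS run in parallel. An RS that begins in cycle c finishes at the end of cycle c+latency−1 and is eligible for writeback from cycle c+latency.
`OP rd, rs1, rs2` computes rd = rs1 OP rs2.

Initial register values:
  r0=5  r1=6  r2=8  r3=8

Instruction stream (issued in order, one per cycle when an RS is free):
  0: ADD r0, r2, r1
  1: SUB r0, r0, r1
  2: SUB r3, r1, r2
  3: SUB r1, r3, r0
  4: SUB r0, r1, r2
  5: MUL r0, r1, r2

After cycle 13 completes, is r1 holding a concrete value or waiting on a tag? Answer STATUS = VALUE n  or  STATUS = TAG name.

cycle 1: issue ADD r0<-Add1 // r0:Add1,r1:6,r2:8,r3:8
cycle 2: issue SUB r0<-Add2 // r0:Add2,r1:6,r2:8,r3:8
cycle 3: issue SUB r3<-Add3 // r0:Add2,r1:6,r2:8,r3:Add3
cycle 4: CDB Add1=14; issue SUB r1<-Add1 // r0:Add2,r1:Add1,r2:8,r3:Add3
cycle 5: stall // r0:Add2,r1:Add1,r2:8,r3:Add3
cycle 6: CDB Add3=-2; issue SUB r0<-Add3 // r0:Add3,r1:Add1,r2:8,r3:-2
cycle 7: CDB Add2=8; issue MUL r0<-Mul1 // r0:Mul1,r1:Add1,r2:8,r3:-2
cycle 8: - // r0:Mul1,r1:Add1,r2:8,r3:-2
cycle 9: - // r0:Mul1,r1:Add1,r2:8,r3:-2
cycle 10: CDB Add1=-10 // r0:Mul1,r1:-10,r2:8,r3:-2
cycle 11: - // r0:Mul1,r1:-10,r2:8,r3:-2
cycle 12: - // r0:Mul1,r1:-10,r2:8,r3:-2
cycle 13: CDB Add3=-18 // r0:Mul1,r1:-10,r2:8,r3:-2

STATUS = VALUE -10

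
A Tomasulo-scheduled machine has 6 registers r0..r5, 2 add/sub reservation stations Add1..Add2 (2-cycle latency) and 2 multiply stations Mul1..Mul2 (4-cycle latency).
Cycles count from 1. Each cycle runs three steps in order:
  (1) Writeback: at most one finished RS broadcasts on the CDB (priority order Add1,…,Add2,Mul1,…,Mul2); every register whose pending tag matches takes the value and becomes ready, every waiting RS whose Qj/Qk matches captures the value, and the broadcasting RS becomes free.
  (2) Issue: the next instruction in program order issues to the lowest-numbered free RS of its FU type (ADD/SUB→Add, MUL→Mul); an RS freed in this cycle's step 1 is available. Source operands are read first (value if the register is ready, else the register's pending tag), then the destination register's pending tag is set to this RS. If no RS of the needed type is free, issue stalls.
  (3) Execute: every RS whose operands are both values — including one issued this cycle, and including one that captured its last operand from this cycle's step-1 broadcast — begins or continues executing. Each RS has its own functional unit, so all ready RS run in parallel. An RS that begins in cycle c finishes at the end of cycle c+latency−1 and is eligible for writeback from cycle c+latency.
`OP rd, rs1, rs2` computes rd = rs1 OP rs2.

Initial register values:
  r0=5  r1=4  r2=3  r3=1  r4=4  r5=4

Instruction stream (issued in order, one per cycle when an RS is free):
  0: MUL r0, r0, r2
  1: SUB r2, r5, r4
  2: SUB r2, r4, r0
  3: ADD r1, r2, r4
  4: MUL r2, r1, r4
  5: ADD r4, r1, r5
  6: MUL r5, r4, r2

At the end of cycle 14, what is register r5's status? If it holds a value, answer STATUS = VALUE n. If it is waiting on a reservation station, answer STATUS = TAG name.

STATUS = TAG Mul2

  c1: issue MUL r0<-Mul1  regs: r0:Mul1,r1:4,r2:3,r3:1,r4:4,r5:4
  c2: issue SUB r2<-Add1  regs: r0:Mul1,r1:4,r2:Add1,r3:1,r4:4,r5:4
  c3: issue SUB r2<-Add2  regs: r0:Mul1,r1:4,r2:Add2,r3:1,r4:4,r5:4
  c4: CDB Add1=0; issue ADD r1<-Add1  regs: r0:Mul1,r1:Add1,r2:Add2,r3:1,r4:4,r5:4
  c5: CDB Mul1=15; issue MUL r2<-Mul1  regs: r0:15,r1:Add1,r2:Mul1,r3:1,r4:4,r5:4
  c6: stall  regs: r0:15,r1:Add1,r2:Mul1,r3:1,r4:4,r5:4
  c7: CDB Add2=-11; issue ADD r4<-Add2  regs: r0:15,r1:Add1,r2:Mul1,r3:1,r4:Add2,r5:4
  c8: issue MUL r5<-Mul2  regs: r0:15,r1:Add1,r2:Mul1,r3:1,r4:Add2,r5:Mul2
  c9: CDB Add1=-7  regs: r0:15,r1:-7,r2:Mul1,r3:1,r4:Add2,r5:Mul2
  c10: -  regs: r0:15,r1:-7,r2:Mul1,r3:1,r4:Add2,r5:Mul2
  c11: CDB Add2=-3  regs: r0:15,r1:-7,r2:Mul1,r3:1,r4:-3,r5:Mul2
  c12: -  regs: r0:15,r1:-7,r2:Mul1,r3:1,r4:-3,r5:Mul2
  c13: CDB Mul1=-28  regs: r0:15,r1:-7,r2:-28,r3:1,r4:-3,r5:Mul2
  c14: -  regs: r0:15,r1:-7,r2:-28,r3:1,r4:-3,r5:Mul2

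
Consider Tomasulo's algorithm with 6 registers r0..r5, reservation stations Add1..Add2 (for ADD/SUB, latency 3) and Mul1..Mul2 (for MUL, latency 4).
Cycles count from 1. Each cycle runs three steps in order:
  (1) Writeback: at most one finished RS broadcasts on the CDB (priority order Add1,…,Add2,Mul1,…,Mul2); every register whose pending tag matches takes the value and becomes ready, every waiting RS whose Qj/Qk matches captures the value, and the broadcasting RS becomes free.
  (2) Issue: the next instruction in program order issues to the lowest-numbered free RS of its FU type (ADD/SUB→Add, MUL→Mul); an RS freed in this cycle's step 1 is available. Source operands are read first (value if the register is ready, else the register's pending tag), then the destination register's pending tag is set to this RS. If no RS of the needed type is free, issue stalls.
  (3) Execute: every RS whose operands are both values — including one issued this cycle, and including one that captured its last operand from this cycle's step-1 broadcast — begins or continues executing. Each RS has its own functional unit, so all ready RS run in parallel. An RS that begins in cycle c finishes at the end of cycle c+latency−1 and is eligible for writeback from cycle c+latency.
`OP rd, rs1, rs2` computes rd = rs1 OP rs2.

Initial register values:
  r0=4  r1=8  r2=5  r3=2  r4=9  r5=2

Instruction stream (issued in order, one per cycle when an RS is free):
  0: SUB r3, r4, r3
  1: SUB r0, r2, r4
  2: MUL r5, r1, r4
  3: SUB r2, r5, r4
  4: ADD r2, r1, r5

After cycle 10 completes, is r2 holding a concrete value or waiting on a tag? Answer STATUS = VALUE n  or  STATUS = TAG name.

  c1: issue SUB r3<-Add1  regs: r0:4,r1:8,r2:5,r3:Add1,r4:9,r5:2
  c2: issue SUB r0<-Add2  regs: r0:Add2,r1:8,r2:5,r3:Add1,r4:9,r5:2
  c3: issue MUL r5<-Mul1  regs: r0:Add2,r1:8,r2:5,r3:Add1,r4:9,r5:Mul1
  c4: CDB Add1=7; issue SUB r2<-Add1  regs: r0:Add2,r1:8,r2:Add1,r3:7,r4:9,r5:Mul1
  c5: CDB Add2=-4; issue ADD r2<-Add2  regs: r0:-4,r1:8,r2:Add2,r3:7,r4:9,r5:Mul1
  c6: -  regs: r0:-4,r1:8,r2:Add2,r3:7,r4:9,r5:Mul1
  c7: CDB Mul1=72  regs: r0:-4,r1:8,r2:Add2,r3:7,r4:9,r5:72
  c8: -  regs: r0:-4,r1:8,r2:Add2,r3:7,r4:9,r5:72
  c9: -  regs: r0:-4,r1:8,r2:Add2,r3:7,r4:9,r5:72
  c10: CDB Add1=63  regs: r0:-4,r1:8,r2:Add2,r3:7,r4:9,r5:72

STATUS = TAG Add2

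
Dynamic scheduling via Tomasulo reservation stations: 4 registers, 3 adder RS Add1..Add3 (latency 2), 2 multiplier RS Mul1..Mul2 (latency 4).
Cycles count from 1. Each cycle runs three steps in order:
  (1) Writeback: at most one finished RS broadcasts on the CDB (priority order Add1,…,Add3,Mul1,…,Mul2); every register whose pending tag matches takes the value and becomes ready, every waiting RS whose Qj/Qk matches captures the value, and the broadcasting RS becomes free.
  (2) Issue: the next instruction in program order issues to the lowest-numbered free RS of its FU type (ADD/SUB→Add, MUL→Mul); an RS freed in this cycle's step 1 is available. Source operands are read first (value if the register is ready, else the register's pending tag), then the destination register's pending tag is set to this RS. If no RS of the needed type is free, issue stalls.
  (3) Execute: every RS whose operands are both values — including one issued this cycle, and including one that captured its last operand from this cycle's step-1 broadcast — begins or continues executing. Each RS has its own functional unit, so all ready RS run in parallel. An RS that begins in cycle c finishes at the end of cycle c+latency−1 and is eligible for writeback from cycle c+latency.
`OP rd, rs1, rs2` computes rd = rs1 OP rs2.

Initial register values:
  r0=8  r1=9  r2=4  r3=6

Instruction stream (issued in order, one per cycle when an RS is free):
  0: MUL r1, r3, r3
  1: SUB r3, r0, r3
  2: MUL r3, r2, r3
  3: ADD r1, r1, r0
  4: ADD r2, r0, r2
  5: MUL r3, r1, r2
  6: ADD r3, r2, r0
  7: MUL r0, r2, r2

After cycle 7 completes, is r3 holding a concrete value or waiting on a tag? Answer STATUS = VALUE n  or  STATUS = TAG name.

c1: issue MUL r1<-Mul1 | r0:8,r1:Mul1,r2:4,r3:6
c2: issue SUB r3<-Add1 | r0:8,r1:Mul1,r2:4,r3:Add1
c3: issue MUL r3<-Mul2 | r0:8,r1:Mul1,r2:4,r3:Mul2
c4: CDB Add1=2; issue ADD r1<-Add1 | r0:8,r1:Add1,r2:4,r3:Mul2
c5: CDB Mul1=36; issue ADD r2<-Add2 | r0:8,r1:Add1,r2:Add2,r3:Mul2
c6: issue MUL r3<-Mul1 | r0:8,r1:Add1,r2:Add2,r3:Mul1
c7: CDB Add1=44; issue ADD r3<-Add1 | r0:8,r1:44,r2:Add2,r3:Add1

STATUS = TAG Add1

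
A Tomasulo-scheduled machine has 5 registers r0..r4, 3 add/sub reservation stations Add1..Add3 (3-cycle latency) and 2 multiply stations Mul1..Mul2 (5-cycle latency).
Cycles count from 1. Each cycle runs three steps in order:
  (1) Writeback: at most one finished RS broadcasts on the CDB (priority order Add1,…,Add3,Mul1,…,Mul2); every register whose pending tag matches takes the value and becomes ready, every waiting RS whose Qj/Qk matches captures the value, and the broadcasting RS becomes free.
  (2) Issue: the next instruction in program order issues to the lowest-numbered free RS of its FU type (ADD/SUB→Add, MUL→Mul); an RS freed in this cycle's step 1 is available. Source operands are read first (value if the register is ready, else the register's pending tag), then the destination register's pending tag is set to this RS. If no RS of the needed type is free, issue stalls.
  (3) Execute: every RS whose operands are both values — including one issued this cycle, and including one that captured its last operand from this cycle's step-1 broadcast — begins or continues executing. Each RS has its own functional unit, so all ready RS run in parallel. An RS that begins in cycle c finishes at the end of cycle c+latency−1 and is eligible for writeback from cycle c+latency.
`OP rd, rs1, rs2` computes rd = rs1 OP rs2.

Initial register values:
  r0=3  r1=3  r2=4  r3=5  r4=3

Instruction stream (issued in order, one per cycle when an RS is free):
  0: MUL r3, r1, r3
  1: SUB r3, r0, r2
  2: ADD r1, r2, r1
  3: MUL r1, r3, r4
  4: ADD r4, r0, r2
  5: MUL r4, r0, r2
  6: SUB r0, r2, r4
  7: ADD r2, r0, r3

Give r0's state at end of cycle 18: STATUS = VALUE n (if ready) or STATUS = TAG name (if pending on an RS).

STATUS = VALUE -8

c1: issue MUL r3<-Mul1 | r0:3,r1:3,r2:4,r3:Mul1,r4:3
c2: issue SUB r3<-Add1 | r0:3,r1:3,r2:4,r3:Add1,r4:3
c3: issue ADD r1<-Add2 | r0:3,r1:Add2,r2:4,r3:Add1,r4:3
c4: issue MUL r1<-Mul2 | r0:3,r1:Mul2,r2:4,r3:Add1,r4:3
c5: CDB Add1=-1; issue ADD r4<-Add1 | r0:3,r1:Mul2,r2:4,r3:-1,r4:Add1
c6: CDB Add2=7; stall | r0:3,r1:Mul2,r2:4,r3:-1,r4:Add1
c7: CDB Mul1=15; issue MUL r4<-Mul1 | r0:3,r1:Mul2,r2:4,r3:-1,r4:Mul1
c8: CDB Add1=7; issue SUB r0<-Add1 | r0:Add1,r1:Mul2,r2:4,r3:-1,r4:Mul1
c9: issue ADD r2<-Add2 | r0:Add1,r1:Mul2,r2:Add2,r3:-1,r4:Mul1
c10: CDB Mul2=-3 | r0:Add1,r1:-3,r2:Add2,r3:-1,r4:Mul1
c11: - | r0:Add1,r1:-3,r2:Add2,r3:-1,r4:Mul1
c12: CDB Mul1=12 | r0:Add1,r1:-3,r2:Add2,r3:-1,r4:12
c13: - | r0:Add1,r1:-3,r2:Add2,r3:-1,r4:12
c14: - | r0:Add1,r1:-3,r2:Add2,r3:-1,r4:12
c15: CDB Add1=-8 | r0:-8,r1:-3,r2:Add2,r3:-1,r4:12
c16: - | r0:-8,r1:-3,r2:Add2,r3:-1,r4:12
c17: - | r0:-8,r1:-3,r2:Add2,r3:-1,r4:12
c18: CDB Add2=-9 | r0:-8,r1:-3,r2:-9,r3:-1,r4:12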